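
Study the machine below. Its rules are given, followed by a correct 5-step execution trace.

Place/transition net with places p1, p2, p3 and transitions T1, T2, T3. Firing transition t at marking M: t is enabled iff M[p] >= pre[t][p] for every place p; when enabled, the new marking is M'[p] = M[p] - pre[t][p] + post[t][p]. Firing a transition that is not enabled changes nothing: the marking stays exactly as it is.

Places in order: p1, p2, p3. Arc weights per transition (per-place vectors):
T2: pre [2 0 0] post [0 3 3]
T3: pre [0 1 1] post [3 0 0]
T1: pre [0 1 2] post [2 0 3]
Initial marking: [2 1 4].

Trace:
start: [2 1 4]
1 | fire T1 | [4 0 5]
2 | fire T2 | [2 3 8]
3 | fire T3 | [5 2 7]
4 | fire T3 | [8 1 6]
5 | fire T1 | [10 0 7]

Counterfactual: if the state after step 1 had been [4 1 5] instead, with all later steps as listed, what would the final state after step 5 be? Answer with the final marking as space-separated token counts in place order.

state after step 1 := [4 1 5]
2 | fire T2 | [2 4 8]
3 | fire T3 | [5 3 7]
4 | fire T3 | [8 2 6]
5 | fire T1 | [10 1 7]

10 1 7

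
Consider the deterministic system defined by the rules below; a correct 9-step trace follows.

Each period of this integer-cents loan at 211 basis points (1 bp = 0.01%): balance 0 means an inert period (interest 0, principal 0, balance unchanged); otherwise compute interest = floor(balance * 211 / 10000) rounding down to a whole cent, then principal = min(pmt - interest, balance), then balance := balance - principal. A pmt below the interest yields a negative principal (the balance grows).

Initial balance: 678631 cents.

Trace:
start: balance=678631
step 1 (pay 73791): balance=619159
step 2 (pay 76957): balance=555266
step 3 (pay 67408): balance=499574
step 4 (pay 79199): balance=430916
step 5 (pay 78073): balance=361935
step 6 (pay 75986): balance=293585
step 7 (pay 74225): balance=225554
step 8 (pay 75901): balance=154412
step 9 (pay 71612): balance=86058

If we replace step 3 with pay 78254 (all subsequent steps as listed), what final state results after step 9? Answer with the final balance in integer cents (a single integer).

(re-executing from step 3 with the substitution; state before step 3: balance=555266)
step 3 (pay 78254): balance=488728
step 4 (pay 79199): balance=419841
step 5 (pay 78073): balance=350626
step 6 (pay 75986): balance=282038
step 7 (pay 74225): balance=213764
step 8 (pay 75901): balance=142373
step 9 (pay 71612): balance=73765

73765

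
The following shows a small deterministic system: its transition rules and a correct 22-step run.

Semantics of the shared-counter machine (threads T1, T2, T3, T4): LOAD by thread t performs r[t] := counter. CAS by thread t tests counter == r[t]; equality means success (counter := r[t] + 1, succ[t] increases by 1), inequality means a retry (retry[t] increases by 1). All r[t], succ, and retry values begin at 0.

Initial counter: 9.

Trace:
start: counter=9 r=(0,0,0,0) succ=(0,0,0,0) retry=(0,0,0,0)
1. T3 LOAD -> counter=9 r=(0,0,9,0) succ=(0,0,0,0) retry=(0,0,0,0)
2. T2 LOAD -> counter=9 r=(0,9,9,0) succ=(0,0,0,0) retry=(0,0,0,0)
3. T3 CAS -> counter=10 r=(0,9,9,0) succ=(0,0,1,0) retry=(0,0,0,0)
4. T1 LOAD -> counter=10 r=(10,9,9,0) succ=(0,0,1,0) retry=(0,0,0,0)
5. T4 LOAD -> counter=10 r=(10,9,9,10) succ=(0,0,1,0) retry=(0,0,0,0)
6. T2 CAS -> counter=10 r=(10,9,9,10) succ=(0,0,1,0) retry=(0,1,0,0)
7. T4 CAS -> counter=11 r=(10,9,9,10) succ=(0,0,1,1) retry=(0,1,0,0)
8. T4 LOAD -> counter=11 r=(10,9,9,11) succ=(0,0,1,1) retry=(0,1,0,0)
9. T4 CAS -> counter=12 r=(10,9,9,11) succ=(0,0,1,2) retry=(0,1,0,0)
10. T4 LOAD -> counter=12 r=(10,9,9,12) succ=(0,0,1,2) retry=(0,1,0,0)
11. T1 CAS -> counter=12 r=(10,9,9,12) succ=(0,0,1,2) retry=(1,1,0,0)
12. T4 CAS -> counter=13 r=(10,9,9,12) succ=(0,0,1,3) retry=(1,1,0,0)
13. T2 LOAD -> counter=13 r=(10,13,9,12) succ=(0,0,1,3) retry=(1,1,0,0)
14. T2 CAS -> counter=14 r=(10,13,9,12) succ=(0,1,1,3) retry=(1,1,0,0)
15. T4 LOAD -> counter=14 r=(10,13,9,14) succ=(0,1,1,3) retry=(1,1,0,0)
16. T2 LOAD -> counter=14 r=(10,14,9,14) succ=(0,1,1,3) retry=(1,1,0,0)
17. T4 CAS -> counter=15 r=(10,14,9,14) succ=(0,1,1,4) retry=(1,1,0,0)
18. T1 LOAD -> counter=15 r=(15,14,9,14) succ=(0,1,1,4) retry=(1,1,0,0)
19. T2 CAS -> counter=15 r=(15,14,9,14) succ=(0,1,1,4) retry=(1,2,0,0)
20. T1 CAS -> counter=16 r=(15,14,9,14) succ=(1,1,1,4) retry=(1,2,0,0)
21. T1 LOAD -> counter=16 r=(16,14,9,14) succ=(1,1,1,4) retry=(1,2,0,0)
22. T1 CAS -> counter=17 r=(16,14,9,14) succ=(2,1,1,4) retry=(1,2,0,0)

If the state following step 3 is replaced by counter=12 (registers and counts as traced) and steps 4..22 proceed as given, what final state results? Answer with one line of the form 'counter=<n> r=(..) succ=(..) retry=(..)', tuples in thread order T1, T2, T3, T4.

counter=19 r=(18,16,9,16) succ=(2,1,1,4) retry=(1,2,0,0)

state after step 3 := counter=12 r=(0,9,9,0) succ=(0,0,1,0) retry=(0,0,0,0)
4. T1 LOAD -> counter=12 r=(12,9,9,0) succ=(0,0,1,0) retry=(0,0,0,0)
5. T4 LOAD -> counter=12 r=(12,9,9,12) succ=(0,0,1,0) retry=(0,0,0,0)
6. T2 CAS -> counter=12 r=(12,9,9,12) succ=(0,0,1,0) retry=(0,1,0,0)
7. T4 CAS -> counter=13 r=(12,9,9,12) succ=(0,0,1,1) retry=(0,1,0,0)
8. T4 LOAD -> counter=13 r=(12,9,9,13) succ=(0,0,1,1) retry=(0,1,0,0)
9. T4 CAS -> counter=14 r=(12,9,9,13) succ=(0,0,1,2) retry=(0,1,0,0)
10. T4 LOAD -> counter=14 r=(12,9,9,14) succ=(0,0,1,2) retry=(0,1,0,0)
11. T1 CAS -> counter=14 r=(12,9,9,14) succ=(0,0,1,2) retry=(1,1,0,0)
12. T4 CAS -> counter=15 r=(12,9,9,14) succ=(0,0,1,3) retry=(1,1,0,0)
13. T2 LOAD -> counter=15 r=(12,15,9,14) succ=(0,0,1,3) retry=(1,1,0,0)
14. T2 CAS -> counter=16 r=(12,15,9,14) succ=(0,1,1,3) retry=(1,1,0,0)
15. T4 LOAD -> counter=16 r=(12,15,9,16) succ=(0,1,1,3) retry=(1,1,0,0)
16. T2 LOAD -> counter=16 r=(12,16,9,16) succ=(0,1,1,3) retry=(1,1,0,0)
17. T4 CAS -> counter=17 r=(12,16,9,16) succ=(0,1,1,4) retry=(1,1,0,0)
18. T1 LOAD -> counter=17 r=(17,16,9,16) succ=(0,1,1,4) retry=(1,1,0,0)
19. T2 CAS -> counter=17 r=(17,16,9,16) succ=(0,1,1,4) retry=(1,2,0,0)
20. T1 CAS -> counter=18 r=(17,16,9,16) succ=(1,1,1,4) retry=(1,2,0,0)
21. T1 LOAD -> counter=18 r=(18,16,9,16) succ=(1,1,1,4) retry=(1,2,0,0)
22. T1 CAS -> counter=19 r=(18,16,9,16) succ=(2,1,1,4) retry=(1,2,0,0)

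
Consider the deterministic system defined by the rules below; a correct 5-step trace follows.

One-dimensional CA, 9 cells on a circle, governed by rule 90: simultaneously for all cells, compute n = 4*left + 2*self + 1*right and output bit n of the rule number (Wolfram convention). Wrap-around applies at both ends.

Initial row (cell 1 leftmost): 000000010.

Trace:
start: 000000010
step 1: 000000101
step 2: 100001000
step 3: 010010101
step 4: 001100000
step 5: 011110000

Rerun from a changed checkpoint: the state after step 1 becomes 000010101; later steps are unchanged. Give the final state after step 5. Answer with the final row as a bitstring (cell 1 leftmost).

state after step 1 := 000010101
step 2: 100100000
step 3: 011010001
step 4: 011001010
step 5: 111110001

111110001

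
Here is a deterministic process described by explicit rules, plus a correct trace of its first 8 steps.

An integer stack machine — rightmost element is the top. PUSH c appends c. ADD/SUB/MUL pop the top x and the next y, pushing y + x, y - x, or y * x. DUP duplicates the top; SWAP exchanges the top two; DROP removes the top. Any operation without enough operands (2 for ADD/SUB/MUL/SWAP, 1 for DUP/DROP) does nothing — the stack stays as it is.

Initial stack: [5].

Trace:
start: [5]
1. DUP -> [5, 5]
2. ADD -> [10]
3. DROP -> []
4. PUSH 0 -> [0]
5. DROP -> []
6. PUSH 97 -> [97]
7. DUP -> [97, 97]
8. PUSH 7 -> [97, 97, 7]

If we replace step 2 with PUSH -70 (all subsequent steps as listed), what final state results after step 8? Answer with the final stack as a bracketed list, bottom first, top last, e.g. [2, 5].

(re-executing from step 2 with the substitution; state before step 2: [5, 5])
2. PUSH -70 -> [5, 5, -70]
3. DROP -> [5, 5]
4. PUSH 0 -> [5, 5, 0]
5. DROP -> [5, 5]
6. PUSH 97 -> [5, 5, 97]
7. DUP -> [5, 5, 97, 97]
8. PUSH 7 -> [5, 5, 97, 97, 7]

[5, 5, 97, 97, 7]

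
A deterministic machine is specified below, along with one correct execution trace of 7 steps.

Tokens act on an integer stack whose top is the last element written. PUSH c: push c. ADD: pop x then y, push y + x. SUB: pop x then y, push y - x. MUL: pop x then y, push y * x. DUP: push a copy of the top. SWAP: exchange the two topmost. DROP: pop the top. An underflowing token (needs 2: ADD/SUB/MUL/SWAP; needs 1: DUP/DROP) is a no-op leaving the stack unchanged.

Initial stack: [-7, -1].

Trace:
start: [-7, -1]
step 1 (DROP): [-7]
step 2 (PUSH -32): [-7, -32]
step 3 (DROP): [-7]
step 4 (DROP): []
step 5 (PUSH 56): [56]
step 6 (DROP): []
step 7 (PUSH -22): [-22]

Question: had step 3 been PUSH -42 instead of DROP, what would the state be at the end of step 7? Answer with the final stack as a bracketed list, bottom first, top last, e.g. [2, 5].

(re-executing from step 3 with the substitution; state before step 3: [-7, -32])
step 3 (PUSH -42): [-7, -32, -42]
step 4 (DROP): [-7, -32]
step 5 (PUSH 56): [-7, -32, 56]
step 6 (DROP): [-7, -32]
step 7 (PUSH -22): [-7, -32, -22]

[-7, -32, -22]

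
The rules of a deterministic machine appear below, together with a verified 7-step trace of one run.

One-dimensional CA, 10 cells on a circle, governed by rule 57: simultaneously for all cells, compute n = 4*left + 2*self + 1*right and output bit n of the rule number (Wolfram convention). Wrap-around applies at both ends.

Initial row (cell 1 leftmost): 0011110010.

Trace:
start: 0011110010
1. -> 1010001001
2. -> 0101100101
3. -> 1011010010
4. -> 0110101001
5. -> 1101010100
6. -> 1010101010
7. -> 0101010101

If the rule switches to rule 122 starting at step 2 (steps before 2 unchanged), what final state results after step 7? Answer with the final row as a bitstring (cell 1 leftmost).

(re-executing steps 2..7 under rule 122; state before step 2: 1010001001)
2. -> 1101010111
3. -> 0110101100
4. -> 1111011110
5. -> 1001110011
6. -> 1111011110
7. -> 1001110011

1001110011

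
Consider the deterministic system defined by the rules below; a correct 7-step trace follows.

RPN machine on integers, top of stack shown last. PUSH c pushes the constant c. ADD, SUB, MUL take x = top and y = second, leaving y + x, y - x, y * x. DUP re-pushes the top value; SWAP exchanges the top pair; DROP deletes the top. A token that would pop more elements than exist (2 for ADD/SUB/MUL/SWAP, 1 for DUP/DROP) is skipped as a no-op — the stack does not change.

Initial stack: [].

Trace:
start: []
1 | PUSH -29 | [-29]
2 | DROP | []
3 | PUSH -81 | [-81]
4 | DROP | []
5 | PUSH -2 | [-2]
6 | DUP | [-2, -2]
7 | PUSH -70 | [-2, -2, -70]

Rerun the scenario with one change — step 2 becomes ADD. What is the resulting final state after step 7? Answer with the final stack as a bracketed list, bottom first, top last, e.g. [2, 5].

(re-executing from step 2 with the substitution; state before step 2: [-29])
2 | ADD | [-29]
3 | PUSH -81 | [-29, -81]
4 | DROP | [-29]
5 | PUSH -2 | [-29, -2]
6 | DUP | [-29, -2, -2]
7 | PUSH -70 | [-29, -2, -2, -70]

[-29, -2, -2, -70]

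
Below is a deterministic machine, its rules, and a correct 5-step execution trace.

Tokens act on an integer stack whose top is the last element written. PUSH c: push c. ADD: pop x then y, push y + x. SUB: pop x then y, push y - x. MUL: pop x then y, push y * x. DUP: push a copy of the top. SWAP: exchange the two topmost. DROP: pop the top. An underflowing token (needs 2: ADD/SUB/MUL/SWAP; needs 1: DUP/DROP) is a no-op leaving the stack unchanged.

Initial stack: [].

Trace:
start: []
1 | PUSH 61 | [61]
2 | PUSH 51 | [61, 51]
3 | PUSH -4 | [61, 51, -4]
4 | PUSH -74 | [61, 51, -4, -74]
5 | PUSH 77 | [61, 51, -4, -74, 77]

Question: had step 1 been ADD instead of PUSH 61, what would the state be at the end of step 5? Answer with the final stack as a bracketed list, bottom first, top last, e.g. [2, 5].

(re-executing from step 1 with the substitution; state before step 1: [])
1 | ADD | []
2 | PUSH 51 | [51]
3 | PUSH -4 | [51, -4]
4 | PUSH -74 | [51, -4, -74]
5 | PUSH 77 | [51, -4, -74, 77]

[51, -4, -74, 77]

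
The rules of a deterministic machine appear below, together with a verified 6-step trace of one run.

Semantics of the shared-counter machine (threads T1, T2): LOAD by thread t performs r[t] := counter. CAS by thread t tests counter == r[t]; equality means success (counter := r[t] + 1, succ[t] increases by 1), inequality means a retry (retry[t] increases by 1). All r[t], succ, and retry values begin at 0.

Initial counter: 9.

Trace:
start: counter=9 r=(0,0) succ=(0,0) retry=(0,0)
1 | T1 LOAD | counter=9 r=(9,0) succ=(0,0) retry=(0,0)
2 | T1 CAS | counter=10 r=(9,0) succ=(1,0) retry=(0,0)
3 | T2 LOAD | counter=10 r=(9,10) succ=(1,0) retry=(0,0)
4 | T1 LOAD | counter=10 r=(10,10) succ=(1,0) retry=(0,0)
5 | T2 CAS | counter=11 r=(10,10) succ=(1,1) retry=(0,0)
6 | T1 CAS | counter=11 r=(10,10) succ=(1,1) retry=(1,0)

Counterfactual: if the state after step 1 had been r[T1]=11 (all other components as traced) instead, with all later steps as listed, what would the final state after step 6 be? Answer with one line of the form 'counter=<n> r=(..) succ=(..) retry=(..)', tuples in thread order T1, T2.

state after step 1 := counter=9 r=(11,0) succ=(0,0) retry=(0,0)
2 | T1 CAS | counter=9 r=(11,0) succ=(0,0) retry=(1,0)
3 | T2 LOAD | counter=9 r=(11,9) succ=(0,0) retry=(1,0)
4 | T1 LOAD | counter=9 r=(9,9) succ=(0,0) retry=(1,0)
5 | T2 CAS | counter=10 r=(9,9) succ=(0,1) retry=(1,0)
6 | T1 CAS | counter=10 r=(9,9) succ=(0,1) retry=(2,0)

counter=10 r=(9,9) succ=(0,1) retry=(2,0)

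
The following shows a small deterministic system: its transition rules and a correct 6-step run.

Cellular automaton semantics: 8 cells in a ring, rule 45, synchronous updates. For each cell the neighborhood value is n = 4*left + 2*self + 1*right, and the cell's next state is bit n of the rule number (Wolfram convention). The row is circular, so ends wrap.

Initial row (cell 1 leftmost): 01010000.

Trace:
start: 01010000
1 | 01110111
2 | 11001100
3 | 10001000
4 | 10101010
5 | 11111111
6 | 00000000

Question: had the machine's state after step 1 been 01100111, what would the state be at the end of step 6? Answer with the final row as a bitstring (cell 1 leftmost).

state after step 1 := 01100111
2 | 11000100
3 | 10010100
4 | 10011100
5 | 10010000
6 | 10010110

10010110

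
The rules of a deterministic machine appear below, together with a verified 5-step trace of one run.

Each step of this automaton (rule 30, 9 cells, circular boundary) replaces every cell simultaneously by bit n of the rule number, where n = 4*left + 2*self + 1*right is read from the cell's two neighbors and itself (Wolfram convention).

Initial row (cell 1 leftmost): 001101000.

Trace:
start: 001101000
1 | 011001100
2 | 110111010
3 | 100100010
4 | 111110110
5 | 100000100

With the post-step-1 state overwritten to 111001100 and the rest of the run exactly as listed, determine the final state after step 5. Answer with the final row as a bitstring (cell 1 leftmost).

001110100

state after step 1 := 111001100
2 | 100111011
3 | 011100010
4 | 110010111
5 | 001110100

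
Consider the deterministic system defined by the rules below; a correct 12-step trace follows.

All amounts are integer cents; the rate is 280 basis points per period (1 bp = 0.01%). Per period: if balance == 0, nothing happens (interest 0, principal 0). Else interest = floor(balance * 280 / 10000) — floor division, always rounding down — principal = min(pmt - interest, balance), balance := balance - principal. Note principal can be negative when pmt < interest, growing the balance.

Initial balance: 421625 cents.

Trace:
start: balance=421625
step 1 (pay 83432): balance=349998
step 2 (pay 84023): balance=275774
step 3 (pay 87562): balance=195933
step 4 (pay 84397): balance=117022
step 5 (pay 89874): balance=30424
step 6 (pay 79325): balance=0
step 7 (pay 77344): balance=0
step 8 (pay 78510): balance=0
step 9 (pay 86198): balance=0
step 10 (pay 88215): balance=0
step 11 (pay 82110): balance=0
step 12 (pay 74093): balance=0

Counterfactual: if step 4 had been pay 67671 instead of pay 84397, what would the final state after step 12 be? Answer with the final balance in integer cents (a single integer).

(re-executing from step 4 with the substitution; state before step 4: balance=195933)
step 4 (pay 67671): balance=133748
step 5 (pay 89874): balance=47618
step 6 (pay 79325): balance=0
step 7 (pay 77344): balance=0
step 8 (pay 78510): balance=0
step 9 (pay 86198): balance=0
step 10 (pay 88215): balance=0
step 11 (pay 82110): balance=0
step 12 (pay 74093): balance=0

0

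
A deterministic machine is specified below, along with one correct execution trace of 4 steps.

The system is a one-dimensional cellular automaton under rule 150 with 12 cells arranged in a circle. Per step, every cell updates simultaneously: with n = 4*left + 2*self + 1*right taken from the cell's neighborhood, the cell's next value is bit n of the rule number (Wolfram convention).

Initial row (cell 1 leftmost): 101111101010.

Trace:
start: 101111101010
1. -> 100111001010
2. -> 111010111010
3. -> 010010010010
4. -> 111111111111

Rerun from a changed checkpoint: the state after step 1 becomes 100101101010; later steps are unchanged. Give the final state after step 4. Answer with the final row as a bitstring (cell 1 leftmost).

state after step 1 := 100101101010
2. -> 111100001010
3. -> 011010011010
4. -> 100011100011

100011100011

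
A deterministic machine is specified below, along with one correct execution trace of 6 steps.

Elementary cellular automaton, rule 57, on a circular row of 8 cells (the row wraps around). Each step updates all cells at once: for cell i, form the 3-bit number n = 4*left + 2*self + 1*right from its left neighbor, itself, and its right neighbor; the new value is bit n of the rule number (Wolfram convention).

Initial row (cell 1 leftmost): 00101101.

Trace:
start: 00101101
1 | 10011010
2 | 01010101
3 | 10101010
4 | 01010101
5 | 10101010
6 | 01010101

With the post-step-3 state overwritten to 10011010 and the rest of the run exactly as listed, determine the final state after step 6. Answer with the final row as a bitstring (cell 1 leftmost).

01010101

state after step 3 := 10011010
4 | 01010101
5 | 10101010
6 | 01010101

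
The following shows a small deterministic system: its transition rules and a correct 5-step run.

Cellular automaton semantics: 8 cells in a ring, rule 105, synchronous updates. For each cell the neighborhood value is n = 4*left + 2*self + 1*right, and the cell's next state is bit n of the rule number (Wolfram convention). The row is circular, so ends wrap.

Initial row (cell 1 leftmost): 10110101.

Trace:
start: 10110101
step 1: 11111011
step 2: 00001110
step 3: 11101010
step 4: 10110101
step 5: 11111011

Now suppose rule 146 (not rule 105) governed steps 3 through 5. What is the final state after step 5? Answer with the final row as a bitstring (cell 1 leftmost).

(re-executing steps 3..5 under rule 146; state before step 3: 00001110)
step 3: 00010101
step 4: 10100000
step 5: 00010001

00010001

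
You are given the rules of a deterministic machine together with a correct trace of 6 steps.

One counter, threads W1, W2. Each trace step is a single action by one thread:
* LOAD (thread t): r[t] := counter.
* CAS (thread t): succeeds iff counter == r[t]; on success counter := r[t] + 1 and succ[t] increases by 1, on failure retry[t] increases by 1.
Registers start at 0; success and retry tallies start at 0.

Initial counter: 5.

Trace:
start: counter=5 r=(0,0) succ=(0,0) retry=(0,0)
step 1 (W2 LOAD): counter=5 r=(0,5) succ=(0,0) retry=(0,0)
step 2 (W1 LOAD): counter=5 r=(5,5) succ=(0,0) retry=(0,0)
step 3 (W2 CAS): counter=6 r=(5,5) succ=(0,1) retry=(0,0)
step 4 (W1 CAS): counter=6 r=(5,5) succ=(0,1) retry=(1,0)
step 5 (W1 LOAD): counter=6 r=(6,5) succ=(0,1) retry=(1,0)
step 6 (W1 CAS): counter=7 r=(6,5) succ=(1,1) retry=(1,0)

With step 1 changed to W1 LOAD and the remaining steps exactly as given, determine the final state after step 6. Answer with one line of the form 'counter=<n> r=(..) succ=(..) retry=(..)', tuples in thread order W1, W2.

counter=7 r=(6,0) succ=(2,0) retry=(0,1)

(re-executing from step 1 with the substitution; state before step 1: counter=5 r=(0,0) succ=(0,0) retry=(0,0))
step 1 (W1 LOAD): counter=5 r=(5,0) succ=(0,0) retry=(0,0)
step 2 (W1 LOAD): counter=5 r=(5,0) succ=(0,0) retry=(0,0)
step 3 (W2 CAS): counter=5 r=(5,0) succ=(0,0) retry=(0,1)
step 4 (W1 CAS): counter=6 r=(5,0) succ=(1,0) retry=(0,1)
step 5 (W1 LOAD): counter=6 r=(6,0) succ=(1,0) retry=(0,1)
step 6 (W1 CAS): counter=7 r=(6,0) succ=(2,0) retry=(0,1)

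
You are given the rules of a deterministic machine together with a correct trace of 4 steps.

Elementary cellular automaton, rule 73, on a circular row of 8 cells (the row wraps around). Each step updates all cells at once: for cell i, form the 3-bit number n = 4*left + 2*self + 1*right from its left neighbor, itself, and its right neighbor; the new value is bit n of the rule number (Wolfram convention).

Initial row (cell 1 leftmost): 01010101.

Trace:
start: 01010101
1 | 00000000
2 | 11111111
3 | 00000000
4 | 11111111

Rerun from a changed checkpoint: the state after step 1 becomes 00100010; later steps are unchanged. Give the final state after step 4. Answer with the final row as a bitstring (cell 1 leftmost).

state after step 1 := 00100010
2 | 10001000
3 | 00100010
4 | 10001000

10001000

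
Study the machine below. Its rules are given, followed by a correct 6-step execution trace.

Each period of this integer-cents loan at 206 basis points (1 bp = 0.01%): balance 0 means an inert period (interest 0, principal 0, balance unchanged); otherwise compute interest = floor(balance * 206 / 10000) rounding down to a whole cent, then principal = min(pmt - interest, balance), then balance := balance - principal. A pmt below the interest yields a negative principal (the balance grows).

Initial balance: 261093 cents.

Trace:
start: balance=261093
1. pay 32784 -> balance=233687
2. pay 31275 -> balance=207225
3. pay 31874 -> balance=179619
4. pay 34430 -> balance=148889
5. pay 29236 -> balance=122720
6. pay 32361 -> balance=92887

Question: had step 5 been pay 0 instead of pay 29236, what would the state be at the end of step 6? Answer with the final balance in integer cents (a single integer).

122725

(re-executing from step 5 with the substitution; state before step 5: balance=148889)
5. pay 0 -> balance=151956
6. pay 32361 -> balance=122725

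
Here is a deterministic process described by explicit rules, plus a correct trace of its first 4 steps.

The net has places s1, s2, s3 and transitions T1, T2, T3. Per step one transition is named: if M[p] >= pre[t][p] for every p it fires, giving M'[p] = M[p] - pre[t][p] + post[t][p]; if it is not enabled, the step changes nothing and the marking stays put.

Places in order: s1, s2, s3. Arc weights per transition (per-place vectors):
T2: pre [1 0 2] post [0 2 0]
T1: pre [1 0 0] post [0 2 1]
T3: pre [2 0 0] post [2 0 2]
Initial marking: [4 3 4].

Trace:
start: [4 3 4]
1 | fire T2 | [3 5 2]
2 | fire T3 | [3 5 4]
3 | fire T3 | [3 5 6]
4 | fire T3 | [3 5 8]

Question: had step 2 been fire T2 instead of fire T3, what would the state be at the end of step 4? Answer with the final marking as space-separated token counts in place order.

(re-executing from step 2 with the substitution; state before step 2: [3 5 2])
2 | fire T2 | [2 7 0]
3 | fire T3 | [2 7 2]
4 | fire T3 | [2 7 4]

2 7 4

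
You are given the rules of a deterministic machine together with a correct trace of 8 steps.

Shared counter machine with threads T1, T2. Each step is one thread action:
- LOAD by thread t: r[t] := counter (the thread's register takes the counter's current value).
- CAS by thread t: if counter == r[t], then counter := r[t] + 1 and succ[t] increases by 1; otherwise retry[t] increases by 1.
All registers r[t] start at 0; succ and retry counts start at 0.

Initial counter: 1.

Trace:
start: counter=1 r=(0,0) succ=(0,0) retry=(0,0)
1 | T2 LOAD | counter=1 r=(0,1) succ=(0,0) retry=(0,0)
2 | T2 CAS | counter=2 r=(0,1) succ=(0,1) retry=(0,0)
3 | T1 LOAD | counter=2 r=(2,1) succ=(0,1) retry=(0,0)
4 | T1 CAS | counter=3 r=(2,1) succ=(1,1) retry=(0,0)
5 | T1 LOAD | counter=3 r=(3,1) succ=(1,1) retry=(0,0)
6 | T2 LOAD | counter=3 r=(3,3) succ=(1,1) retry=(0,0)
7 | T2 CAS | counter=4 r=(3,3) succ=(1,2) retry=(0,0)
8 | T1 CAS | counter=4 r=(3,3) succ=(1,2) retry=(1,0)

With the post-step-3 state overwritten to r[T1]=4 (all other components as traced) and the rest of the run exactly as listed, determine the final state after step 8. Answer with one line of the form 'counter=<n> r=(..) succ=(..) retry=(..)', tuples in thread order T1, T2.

counter=3 r=(2,2) succ=(0,2) retry=(2,0)

state after step 3 := counter=2 r=(4,1) succ=(0,1) retry=(0,0)
4 | T1 CAS | counter=2 r=(4,1) succ=(0,1) retry=(1,0)
5 | T1 LOAD | counter=2 r=(2,1) succ=(0,1) retry=(1,0)
6 | T2 LOAD | counter=2 r=(2,2) succ=(0,1) retry=(1,0)
7 | T2 CAS | counter=3 r=(2,2) succ=(0,2) retry=(1,0)
8 | T1 CAS | counter=3 r=(2,2) succ=(0,2) retry=(2,0)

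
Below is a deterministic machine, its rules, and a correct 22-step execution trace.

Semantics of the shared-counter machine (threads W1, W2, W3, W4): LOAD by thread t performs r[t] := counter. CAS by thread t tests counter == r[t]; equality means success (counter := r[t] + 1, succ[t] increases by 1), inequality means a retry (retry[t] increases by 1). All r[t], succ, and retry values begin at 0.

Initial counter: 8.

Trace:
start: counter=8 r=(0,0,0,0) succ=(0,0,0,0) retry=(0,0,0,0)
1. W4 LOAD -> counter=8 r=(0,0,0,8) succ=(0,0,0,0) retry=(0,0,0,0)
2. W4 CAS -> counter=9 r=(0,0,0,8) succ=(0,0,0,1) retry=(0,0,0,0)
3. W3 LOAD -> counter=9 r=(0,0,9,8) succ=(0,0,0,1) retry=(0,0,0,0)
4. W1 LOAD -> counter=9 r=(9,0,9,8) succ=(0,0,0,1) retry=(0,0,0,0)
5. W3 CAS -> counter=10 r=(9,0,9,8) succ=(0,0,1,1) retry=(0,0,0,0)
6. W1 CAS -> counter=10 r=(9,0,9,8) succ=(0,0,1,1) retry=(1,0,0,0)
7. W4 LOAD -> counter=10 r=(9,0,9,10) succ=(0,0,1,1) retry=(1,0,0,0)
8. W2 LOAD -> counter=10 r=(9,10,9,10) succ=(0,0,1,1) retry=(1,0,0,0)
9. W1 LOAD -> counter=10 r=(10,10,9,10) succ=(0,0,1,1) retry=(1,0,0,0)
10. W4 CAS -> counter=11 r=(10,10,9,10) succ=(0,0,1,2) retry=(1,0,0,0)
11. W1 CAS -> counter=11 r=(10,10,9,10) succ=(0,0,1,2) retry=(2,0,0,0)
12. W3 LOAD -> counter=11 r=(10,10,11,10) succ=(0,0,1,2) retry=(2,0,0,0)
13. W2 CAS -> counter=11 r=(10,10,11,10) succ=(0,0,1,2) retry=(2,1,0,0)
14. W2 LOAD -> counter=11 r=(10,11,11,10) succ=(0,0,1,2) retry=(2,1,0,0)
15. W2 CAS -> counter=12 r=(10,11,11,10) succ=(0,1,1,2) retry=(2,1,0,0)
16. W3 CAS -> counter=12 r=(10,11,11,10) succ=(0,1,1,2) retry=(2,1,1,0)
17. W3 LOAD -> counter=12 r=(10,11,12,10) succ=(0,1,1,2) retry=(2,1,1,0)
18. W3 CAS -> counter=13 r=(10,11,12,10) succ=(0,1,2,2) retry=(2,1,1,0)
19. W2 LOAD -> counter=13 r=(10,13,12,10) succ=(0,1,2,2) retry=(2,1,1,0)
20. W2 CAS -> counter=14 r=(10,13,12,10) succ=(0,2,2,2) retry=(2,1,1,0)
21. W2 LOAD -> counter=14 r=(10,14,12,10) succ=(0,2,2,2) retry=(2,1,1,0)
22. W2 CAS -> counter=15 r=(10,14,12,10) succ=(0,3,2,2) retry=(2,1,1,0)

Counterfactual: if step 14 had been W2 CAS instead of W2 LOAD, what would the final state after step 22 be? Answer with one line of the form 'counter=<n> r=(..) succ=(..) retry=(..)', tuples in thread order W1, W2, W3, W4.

(re-executing from step 14 with the substitution; state before step 14: counter=11 r=(10,10,11,10) succ=(0,0,1,2) retry=(2,1,0,0))
14. W2 CAS -> counter=11 r=(10,10,11,10) succ=(0,0,1,2) retry=(2,2,0,0)
15. W2 CAS -> counter=11 r=(10,10,11,10) succ=(0,0,1,2) retry=(2,3,0,0)
16. W3 CAS -> counter=12 r=(10,10,11,10) succ=(0,0,2,2) retry=(2,3,0,0)
17. W3 LOAD -> counter=12 r=(10,10,12,10) succ=(0,0,2,2) retry=(2,3,0,0)
18. W3 CAS -> counter=13 r=(10,10,12,10) succ=(0,0,3,2) retry=(2,3,0,0)
19. W2 LOAD -> counter=13 r=(10,13,12,10) succ=(0,0,3,2) retry=(2,3,0,0)
20. W2 CAS -> counter=14 r=(10,13,12,10) succ=(0,1,3,2) retry=(2,3,0,0)
21. W2 LOAD -> counter=14 r=(10,14,12,10) succ=(0,1,3,2) retry=(2,3,0,0)
22. W2 CAS -> counter=15 r=(10,14,12,10) succ=(0,2,3,2) retry=(2,3,0,0)

counter=15 r=(10,14,12,10) succ=(0,2,3,2) retry=(2,3,0,0)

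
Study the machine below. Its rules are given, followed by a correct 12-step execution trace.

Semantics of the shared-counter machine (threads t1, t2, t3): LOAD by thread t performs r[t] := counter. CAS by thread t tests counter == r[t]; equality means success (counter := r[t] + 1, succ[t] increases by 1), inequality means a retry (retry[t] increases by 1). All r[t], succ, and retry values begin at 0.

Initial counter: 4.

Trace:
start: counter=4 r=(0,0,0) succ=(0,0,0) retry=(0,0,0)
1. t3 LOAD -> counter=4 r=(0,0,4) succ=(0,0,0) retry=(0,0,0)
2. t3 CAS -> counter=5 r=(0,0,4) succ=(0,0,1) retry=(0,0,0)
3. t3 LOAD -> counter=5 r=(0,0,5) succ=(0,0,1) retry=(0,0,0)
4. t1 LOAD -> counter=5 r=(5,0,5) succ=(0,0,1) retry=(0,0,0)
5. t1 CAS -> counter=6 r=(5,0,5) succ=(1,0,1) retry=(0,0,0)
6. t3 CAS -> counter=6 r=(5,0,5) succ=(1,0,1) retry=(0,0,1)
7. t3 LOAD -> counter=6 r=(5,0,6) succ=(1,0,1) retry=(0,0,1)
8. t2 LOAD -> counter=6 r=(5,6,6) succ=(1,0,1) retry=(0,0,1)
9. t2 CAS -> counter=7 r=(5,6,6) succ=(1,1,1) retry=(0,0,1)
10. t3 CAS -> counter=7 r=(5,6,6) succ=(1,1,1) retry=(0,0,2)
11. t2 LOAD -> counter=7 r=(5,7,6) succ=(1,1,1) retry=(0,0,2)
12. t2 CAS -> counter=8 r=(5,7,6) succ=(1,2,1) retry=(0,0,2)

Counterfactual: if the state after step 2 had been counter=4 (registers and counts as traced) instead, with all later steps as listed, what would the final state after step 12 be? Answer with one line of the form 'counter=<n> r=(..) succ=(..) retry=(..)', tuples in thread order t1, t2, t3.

state after step 2 := counter=4 r=(0,0,4) succ=(0,0,1) retry=(0,0,0)
3. t3 LOAD -> counter=4 r=(0,0,4) succ=(0,0,1) retry=(0,0,0)
4. t1 LOAD -> counter=4 r=(4,0,4) succ=(0,0,1) retry=(0,0,0)
5. t1 CAS -> counter=5 r=(4,0,4) succ=(1,0,1) retry=(0,0,0)
6. t3 CAS -> counter=5 r=(4,0,4) succ=(1,0,1) retry=(0,0,1)
7. t3 LOAD -> counter=5 r=(4,0,5) succ=(1,0,1) retry=(0,0,1)
8. t2 LOAD -> counter=5 r=(4,5,5) succ=(1,0,1) retry=(0,0,1)
9. t2 CAS -> counter=6 r=(4,5,5) succ=(1,1,1) retry=(0,0,1)
10. t3 CAS -> counter=6 r=(4,5,5) succ=(1,1,1) retry=(0,0,2)
11. t2 LOAD -> counter=6 r=(4,6,5) succ=(1,1,1) retry=(0,0,2)
12. t2 CAS -> counter=7 r=(4,6,5) succ=(1,2,1) retry=(0,0,2)

counter=7 r=(4,6,5) succ=(1,2,1) retry=(0,0,2)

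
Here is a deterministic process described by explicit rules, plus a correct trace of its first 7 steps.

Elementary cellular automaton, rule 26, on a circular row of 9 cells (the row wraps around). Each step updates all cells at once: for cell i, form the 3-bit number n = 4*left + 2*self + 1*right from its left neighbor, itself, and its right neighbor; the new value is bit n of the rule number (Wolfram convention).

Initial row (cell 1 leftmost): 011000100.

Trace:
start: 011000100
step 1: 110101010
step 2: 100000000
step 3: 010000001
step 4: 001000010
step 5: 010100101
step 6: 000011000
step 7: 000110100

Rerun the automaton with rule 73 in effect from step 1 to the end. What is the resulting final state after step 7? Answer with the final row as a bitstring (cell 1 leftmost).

011010001

(re-executing steps 1..7 under rule 73; state before step 1: 011000100)
step 1: 011010001
step 2: 011000100
step 3: 011010001
step 4: 011000100
step 5: 011010001
step 6: 011000100
step 7: 011010001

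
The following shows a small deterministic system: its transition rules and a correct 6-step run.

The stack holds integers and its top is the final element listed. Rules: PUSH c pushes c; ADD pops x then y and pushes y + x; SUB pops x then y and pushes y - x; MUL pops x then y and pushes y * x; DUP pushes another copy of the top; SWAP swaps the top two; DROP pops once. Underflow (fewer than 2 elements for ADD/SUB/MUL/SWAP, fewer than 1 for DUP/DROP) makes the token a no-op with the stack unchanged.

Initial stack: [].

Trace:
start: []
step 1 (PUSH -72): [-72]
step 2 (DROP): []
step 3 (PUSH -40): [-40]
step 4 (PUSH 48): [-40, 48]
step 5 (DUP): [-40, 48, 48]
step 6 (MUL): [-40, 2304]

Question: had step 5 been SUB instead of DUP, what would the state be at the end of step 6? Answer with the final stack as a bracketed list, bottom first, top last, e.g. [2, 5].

(re-executing from step 5 with the substitution; state before step 5: [-40, 48])
step 5 (SUB): [-88]
step 6 (MUL): [-88]

[-88]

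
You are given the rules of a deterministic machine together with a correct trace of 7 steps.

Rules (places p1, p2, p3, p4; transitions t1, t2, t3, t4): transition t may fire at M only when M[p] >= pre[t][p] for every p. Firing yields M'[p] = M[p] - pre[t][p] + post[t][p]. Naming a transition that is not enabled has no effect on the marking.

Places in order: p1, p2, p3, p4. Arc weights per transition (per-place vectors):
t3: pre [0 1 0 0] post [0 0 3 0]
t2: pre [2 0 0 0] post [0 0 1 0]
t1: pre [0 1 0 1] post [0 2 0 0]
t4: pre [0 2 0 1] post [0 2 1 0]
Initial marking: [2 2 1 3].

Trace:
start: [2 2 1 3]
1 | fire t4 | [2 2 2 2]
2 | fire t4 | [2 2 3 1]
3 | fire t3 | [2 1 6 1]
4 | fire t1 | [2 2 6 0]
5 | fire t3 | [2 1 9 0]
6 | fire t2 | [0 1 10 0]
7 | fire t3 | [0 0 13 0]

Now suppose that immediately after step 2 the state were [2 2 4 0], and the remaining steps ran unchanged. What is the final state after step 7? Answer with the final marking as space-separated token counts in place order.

0 0 11 0

state after step 2 := [2 2 4 0]
3 | fire t3 | [2 1 7 0]
4 | fire t1 | [2 1 7 0]
5 | fire t3 | [2 0 10 0]
6 | fire t2 | [0 0 11 0]
7 | fire t3 | [0 0 11 0]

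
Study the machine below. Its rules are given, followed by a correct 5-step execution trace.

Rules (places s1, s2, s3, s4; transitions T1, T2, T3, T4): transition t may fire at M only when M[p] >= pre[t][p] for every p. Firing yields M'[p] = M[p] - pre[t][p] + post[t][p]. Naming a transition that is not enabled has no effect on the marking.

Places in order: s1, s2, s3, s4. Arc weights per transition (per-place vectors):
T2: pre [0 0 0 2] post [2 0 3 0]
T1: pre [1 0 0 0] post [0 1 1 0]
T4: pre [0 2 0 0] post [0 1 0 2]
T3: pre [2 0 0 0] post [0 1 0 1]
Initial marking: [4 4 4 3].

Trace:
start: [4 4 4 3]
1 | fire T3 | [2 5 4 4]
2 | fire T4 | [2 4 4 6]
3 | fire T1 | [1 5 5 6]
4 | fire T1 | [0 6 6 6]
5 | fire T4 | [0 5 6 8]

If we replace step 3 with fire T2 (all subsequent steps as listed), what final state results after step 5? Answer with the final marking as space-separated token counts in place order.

(re-executing from step 3 with the substitution; state before step 3: [2 4 4 6])
3 | fire T2 | [4 4 7 4]
4 | fire T1 | [3 5 8 4]
5 | fire T4 | [3 4 8 6]

3 4 8 6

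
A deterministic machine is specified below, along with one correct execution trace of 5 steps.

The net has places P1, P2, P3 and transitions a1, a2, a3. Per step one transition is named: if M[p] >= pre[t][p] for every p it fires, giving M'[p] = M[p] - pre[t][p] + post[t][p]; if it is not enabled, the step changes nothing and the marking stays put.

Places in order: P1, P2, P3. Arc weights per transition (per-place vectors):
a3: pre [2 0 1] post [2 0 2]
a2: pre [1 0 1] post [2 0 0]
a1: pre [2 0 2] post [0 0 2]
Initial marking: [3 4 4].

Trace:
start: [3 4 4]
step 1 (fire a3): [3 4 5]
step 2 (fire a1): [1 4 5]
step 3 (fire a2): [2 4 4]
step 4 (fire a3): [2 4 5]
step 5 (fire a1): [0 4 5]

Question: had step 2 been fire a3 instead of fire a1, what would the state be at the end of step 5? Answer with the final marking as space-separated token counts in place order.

(re-executing from step 2 with the substitution; state before step 2: [3 4 5])
step 2 (fire a3): [3 4 6]
step 3 (fire a2): [4 4 5]
step 4 (fire a3): [4 4 6]
step 5 (fire a1): [2 4 6]

2 4 6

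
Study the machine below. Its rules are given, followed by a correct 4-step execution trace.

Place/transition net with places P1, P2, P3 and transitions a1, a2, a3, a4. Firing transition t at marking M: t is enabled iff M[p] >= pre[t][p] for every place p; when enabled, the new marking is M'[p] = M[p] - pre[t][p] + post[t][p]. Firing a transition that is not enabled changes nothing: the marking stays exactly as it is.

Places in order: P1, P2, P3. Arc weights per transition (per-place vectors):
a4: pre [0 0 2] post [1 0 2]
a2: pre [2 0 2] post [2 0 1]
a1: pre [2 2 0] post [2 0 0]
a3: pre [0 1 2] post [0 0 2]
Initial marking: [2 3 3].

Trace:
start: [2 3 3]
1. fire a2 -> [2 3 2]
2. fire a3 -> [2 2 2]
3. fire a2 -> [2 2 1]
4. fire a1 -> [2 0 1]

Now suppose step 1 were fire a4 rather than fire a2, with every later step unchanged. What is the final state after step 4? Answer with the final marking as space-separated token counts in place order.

3 0 2

(re-executing from step 1 with the substitution; state before step 1: [2 3 3])
1. fire a4 -> [3 3 3]
2. fire a3 -> [3 2 3]
3. fire a2 -> [3 2 2]
4. fire a1 -> [3 0 2]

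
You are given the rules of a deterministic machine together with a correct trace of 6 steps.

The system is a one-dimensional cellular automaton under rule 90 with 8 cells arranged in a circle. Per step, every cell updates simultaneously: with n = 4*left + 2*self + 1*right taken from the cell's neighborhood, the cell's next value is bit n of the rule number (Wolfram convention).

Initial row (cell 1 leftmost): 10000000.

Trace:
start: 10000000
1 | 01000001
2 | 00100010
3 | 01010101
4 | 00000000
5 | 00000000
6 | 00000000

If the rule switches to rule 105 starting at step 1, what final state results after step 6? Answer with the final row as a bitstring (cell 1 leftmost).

10100010

(re-executing steps 1..6 under rule 105; state before step 1: 10000000)
1 | 00111110
2 | 10100010
3 | 01001001
4 | 10000000
5 | 00111110
6 | 10100010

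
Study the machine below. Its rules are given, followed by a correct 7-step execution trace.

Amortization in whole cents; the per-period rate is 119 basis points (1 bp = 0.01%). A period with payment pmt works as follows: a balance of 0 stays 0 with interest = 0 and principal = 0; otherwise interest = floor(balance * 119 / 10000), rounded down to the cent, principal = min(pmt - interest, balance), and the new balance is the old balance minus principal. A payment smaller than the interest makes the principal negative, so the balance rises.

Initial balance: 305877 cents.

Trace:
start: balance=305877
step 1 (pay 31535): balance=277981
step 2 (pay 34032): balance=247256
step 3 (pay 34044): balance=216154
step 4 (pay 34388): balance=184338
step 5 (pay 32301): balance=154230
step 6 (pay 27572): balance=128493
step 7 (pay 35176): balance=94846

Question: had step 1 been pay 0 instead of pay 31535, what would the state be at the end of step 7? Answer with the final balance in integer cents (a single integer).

128701

(re-executing from step 1 with the substitution; state before step 1: balance=305877)
step 1 (pay 0): balance=309516
step 2 (pay 34032): balance=279167
step 3 (pay 34044): balance=248445
step 4 (pay 34388): balance=217013
step 5 (pay 32301): balance=187294
step 6 (pay 27572): balance=161950
step 7 (pay 35176): balance=128701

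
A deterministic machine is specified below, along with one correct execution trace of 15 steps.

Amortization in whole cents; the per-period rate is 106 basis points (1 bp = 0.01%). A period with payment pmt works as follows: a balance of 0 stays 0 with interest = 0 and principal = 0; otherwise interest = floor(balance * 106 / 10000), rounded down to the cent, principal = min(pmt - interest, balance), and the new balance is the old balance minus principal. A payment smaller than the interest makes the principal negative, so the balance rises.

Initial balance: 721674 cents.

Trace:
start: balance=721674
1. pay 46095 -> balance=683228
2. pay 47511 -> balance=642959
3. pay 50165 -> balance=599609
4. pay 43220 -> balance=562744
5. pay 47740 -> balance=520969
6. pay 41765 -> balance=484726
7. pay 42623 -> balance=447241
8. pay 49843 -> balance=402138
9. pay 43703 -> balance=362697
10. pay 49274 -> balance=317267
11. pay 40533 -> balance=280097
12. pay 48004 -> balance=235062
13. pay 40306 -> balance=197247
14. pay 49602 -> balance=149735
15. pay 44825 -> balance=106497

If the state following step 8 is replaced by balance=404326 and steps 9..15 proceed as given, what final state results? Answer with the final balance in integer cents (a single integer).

108851

state after step 8 := balance=404326
9. pay 43703 -> balance=364908
10. pay 49274 -> balance=319502
11. pay 40533 -> balance=282355
12. pay 48004 -> balance=237343
13. pay 40306 -> balance=199552
14. pay 49602 -> balance=152065
15. pay 44825 -> balance=108851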